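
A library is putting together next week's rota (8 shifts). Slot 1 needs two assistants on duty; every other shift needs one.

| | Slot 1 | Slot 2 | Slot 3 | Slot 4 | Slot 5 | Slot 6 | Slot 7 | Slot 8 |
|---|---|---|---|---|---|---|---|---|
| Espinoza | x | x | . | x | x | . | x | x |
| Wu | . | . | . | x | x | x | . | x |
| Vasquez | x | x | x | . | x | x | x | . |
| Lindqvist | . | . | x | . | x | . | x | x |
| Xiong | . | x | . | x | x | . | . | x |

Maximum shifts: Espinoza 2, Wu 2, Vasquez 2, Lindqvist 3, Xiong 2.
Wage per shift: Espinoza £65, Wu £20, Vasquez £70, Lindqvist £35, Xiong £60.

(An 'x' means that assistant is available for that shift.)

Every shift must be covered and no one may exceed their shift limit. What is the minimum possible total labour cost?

£400

Slot 1 can only be covered by Espinoza and Vasquez, so that assignment is forced.
Picking the cheapest available assistant for each shift independently would cost £345, but that ignores the shift limits.
An optimal schedule: Slot 1→Espinoza+Vasquez, Slot 2→Xiong, Slot 3→Lindqvist, Slot 4→Wu, Slot 5→Xiong, Slot 6→Wu, Slot 7→Lindqvist, Slot 8→Lindqvist.
Total: 65 + 70 + 60 + 35 + 20 + 60 + 20 + 35 + 35 = £400.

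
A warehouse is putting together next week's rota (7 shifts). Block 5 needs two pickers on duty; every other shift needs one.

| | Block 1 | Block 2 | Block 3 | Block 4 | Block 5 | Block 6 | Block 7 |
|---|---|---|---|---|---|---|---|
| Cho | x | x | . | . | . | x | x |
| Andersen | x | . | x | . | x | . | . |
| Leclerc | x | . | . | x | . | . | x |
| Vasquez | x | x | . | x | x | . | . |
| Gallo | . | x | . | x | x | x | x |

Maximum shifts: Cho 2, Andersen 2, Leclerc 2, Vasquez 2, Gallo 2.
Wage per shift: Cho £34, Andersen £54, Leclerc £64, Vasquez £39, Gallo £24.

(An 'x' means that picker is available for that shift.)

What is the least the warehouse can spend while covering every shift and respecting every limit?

Block 3 can only be covered by Andersen, so that assignment is forced.
Picking the cheapest available picker for each shift independently would cost £247, but that ignores the shift limits.
An optimal schedule: Block 1→Cho, Block 2→Gallo, Block 3→Andersen, Block 4→Vasquez, Block 5→Vasquez+Andersen, Block 6→Gallo, Block 7→Cho.
Total: 34 + 24 + 54 + 39 + 39 + 54 + 24 + 34 = £302.

£302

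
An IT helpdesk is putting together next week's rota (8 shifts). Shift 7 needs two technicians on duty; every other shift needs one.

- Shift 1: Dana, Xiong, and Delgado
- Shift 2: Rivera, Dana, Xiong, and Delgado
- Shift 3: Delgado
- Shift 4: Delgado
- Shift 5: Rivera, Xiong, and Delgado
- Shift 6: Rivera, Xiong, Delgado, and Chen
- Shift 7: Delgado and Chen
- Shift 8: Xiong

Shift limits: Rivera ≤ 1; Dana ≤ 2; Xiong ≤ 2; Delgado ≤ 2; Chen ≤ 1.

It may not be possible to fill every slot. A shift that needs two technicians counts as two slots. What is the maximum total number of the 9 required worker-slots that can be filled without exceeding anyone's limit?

Total capacity across all technicians is 1+2+2+2+1 = 8, and 9 slots are needed, so at most 8 can be filled.
An assignment achieving 8: Shift 1→Dana, Shift 2→Dana, Shift 3→Delgado, Shift 4→Delgado, Shift 5→Rivera, Shift 6→Xiong, Shift 7→Chen, Shift 8→Xiong.
Loads: Rivera 1/1, Dana 2/2, Xiong 2/2, Delgado 2/2, Chen 1/1.

8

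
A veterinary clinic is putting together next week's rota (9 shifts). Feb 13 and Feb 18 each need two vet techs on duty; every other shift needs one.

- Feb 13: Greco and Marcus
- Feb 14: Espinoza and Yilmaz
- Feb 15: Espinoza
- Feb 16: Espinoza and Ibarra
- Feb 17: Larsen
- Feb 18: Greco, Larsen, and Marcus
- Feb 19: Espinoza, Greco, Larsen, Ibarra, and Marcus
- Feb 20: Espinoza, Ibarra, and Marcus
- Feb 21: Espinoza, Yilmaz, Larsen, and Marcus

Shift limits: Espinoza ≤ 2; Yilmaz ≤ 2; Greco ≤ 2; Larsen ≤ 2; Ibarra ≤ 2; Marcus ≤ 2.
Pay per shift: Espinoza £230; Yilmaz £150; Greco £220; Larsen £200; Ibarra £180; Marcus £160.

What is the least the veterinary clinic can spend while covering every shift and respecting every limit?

Feb 13 can only be covered by Greco and Marcus, so that assignment is forced.
Feb 15 can only be covered by Espinoza, so that assignment is forced.
Feb 17 can only be covered by Larsen, so that assignment is forced.
Picking the cheapest available vet tech for each shift independently would cost £1970, but that ignores the shift limits.
An optimal schedule: Feb 13→Marcus+Greco, Feb 14→Yilmaz, Feb 15→Espinoza, Feb 16→Ibarra, Feb 17→Larsen, Feb 18→Marcus+Larsen, Feb 19→Greco, Feb 20→Ibarra, Feb 21→Yilmaz.
Total: 160 + 220 + 150 + 230 + 180 + 200 + 160 + 200 + 220 + 180 + 150 = £2050.

£2050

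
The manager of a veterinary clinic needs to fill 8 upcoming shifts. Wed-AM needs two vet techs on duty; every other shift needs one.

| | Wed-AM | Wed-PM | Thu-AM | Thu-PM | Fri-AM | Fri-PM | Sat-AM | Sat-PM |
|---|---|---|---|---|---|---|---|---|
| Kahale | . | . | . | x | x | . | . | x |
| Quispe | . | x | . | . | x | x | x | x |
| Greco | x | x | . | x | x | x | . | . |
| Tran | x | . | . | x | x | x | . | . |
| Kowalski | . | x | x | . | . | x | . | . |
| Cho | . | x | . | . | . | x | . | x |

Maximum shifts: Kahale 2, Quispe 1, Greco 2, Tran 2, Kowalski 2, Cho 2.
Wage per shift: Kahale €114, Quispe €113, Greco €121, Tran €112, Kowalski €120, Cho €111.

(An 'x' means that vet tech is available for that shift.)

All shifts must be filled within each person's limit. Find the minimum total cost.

Wed-AM can only be covered by Greco and Tran, so that assignment is forced.
Thu-AM can only be covered by Kowalski, so that assignment is forced.
Sat-AM can only be covered by Quispe, so that assignment is forced.
Picking the cheapest available vet tech for each shift independently would cost €1023, but that ignores the shift limits.
An optimal schedule: Wed-AM→Tran+Greco, Wed-PM→Cho, Thu-AM→Kowalski, Thu-PM→Tran, Fri-AM→Kahale, Fri-PM→Cho, Sat-AM→Quispe, Sat-PM→Kahale.
Total: 112 + 121 + 111 + 120 + 112 + 114 + 111 + 113 + 114 = €1028.

€1028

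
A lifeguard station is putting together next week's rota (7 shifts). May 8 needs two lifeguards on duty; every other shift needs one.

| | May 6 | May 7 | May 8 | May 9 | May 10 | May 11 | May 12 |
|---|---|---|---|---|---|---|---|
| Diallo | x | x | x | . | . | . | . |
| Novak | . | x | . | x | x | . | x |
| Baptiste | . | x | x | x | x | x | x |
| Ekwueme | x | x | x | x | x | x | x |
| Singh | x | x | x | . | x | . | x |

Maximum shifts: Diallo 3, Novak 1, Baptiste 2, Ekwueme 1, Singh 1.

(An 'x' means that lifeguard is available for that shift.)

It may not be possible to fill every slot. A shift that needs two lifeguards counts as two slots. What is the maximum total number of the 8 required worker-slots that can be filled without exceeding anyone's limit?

8

Total capacity across all lifeguards is 3+1+2+1+1 = 8, and 8 slots are needed, so at most 8 can be filled.
An assignment achieving 8: May 6→Diallo, May 7→Diallo, May 8→Diallo+Baptiste, May 9→Novak, May 10→Ekwueme, May 11→Baptiste, May 12→Singh.
Loads: Diallo 3/3, Novak 1/1, Baptiste 2/2, Ekwueme 1/1, Singh 1/1.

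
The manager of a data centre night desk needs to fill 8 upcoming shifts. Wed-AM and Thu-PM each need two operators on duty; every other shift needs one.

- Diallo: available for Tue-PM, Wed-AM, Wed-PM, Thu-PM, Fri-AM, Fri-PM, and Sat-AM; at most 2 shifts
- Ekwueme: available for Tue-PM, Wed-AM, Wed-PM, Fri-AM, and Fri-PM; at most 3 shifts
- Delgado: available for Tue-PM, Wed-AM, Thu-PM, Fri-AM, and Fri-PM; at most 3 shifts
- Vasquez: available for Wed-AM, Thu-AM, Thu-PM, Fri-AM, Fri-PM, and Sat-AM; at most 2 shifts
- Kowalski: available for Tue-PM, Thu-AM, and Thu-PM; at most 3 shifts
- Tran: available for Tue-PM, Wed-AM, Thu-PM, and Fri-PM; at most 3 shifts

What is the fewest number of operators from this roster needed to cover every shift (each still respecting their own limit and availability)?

10 slots to fill and no one can take more than 3, so at least ⌈10/3⌉ = 4 operators are needed.
Diallo, Ekwueme, Delgado, and Vasquez alone can cover everything: Tue-PM→Ekwueme, Wed-AM→Ekwueme+Delgado, Wed-PM→Diallo, Thu-AM→Vasquez, Thu-PM→Delgado+Vasquez, Fri-AM→Ekwueme, Fri-PM→Delgado, Sat-AM→Diallo.

4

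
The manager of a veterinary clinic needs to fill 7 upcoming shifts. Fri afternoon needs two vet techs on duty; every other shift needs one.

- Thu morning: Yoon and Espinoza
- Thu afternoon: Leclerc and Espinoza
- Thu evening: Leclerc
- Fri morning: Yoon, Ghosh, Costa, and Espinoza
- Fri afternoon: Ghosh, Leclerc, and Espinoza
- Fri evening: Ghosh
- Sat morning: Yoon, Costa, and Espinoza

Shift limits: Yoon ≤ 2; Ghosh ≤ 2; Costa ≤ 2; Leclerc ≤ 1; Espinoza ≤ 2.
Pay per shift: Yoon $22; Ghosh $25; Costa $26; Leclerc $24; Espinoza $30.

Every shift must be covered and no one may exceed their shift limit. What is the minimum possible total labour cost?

$204

Thu evening can only be covered by Leclerc, so that assignment is forced.
Fri evening can only be covered by Ghosh, so that assignment is forced.
Picking the cheapest available vet tech for each shift independently would cost $188, but that ignores the shift limits.
An optimal schedule: Thu morning→Yoon, Thu afternoon→Espinoza, Thu evening→Leclerc, Fri morning→Costa, Fri afternoon→Ghosh+Espinoza, Fri evening→Ghosh, Sat morning→Yoon.
Total: 22 + 30 + 24 + 26 + 25 + 30 + 25 + 22 = $204.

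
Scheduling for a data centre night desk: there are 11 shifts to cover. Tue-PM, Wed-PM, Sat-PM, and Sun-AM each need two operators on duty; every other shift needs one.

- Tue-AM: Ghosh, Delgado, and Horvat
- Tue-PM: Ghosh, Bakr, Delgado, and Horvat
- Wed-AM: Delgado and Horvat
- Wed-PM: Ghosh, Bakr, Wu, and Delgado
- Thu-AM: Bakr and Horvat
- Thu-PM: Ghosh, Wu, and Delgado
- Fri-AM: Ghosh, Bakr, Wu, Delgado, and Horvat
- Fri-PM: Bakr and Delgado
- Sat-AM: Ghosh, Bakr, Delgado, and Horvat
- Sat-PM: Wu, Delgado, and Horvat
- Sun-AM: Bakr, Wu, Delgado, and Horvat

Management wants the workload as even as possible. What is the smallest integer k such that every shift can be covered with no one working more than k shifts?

With 5 operators and 15 worker-slots to fill, someone must work at least ⌈15/5⌉ = 3 shifts, so k ≥ 3.
k = 3 works: Tue-AM→Ghosh, Tue-PM→Bakr+Horvat, Wed-AM→Delgado, Wed-PM→Wu+Delgado, Thu-AM→Bakr, Thu-PM→Ghosh, Fri-AM→Horvat, Fri-PM→Bakr, Sat-AM→Ghosh, Sat-PM→Wu+Delgado, Sun-AM→Wu+Horvat.
Loads: Ghosh 3, Bakr 3, Wu 3, Delgado 3, Horvat 3 — all ≤ 3.

3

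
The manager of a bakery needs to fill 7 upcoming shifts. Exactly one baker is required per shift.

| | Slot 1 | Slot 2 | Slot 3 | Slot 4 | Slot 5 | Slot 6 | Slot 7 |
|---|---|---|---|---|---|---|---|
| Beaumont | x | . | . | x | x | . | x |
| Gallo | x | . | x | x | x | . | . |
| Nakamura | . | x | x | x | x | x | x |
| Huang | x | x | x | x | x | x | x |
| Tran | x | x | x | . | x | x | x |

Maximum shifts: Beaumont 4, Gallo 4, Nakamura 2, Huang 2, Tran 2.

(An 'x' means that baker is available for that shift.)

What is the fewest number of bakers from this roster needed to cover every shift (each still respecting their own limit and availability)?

7 slots to fill and no one can take more than 4, so at least ⌈7/4⌉ = 2 bakers are needed.
No set of 2 bakers can cover every shift (each such set leaves at least one shift with no one available or exceeds a cap).
Beaumont, Gallo, and Nakamura alone can cover everything: Slot 1→Beaumont, Slot 2→Nakamura, Slot 3→Gallo, Slot 4→Beaumont, Slot 5→Beaumont, Slot 6→Nakamura, Slot 7→Beaumont.

3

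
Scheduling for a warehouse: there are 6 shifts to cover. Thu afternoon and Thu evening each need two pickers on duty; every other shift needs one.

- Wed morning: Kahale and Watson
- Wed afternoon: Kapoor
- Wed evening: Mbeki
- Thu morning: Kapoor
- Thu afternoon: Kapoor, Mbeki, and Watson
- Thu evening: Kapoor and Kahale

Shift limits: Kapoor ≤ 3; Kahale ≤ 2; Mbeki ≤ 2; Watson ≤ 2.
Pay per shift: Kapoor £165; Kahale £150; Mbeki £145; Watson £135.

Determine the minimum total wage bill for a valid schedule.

Wed afternoon can only be covered by Kapoor, so that assignment is forced.
Wed evening can only be covered by Mbeki, so that assignment is forced.
Thu morning can only be covered by Kapoor, so that assignment is forced.
Picking the cheapest available picker for each shift independently would cost £1205, and that bound is achievable.
An optimal schedule: Wed morning→Watson, Wed afternoon→Kapoor, Wed evening→Mbeki, Thu morning→Kapoor, Thu afternoon→Watson+Mbeki, Thu evening→Kahale+Kapoor.
Total: 135 + 165 + 145 + 165 + 135 + 145 + 150 + 165 = £1205.

£1205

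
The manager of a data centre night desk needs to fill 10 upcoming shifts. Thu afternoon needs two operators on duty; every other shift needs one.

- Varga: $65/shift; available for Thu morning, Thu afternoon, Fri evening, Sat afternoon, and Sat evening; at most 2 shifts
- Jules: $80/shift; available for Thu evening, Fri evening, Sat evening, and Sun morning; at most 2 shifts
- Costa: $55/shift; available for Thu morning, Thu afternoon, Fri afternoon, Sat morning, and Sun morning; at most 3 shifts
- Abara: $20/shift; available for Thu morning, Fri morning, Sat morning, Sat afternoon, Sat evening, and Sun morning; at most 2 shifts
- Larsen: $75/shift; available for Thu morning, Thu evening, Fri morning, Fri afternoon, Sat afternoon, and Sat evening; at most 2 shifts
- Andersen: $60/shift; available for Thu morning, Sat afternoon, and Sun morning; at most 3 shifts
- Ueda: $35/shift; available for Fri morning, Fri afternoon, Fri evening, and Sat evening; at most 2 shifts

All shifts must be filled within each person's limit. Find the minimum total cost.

Thu afternoon can only be covered by Varga and Costa, so that assignment is forced.
Picking the cheapest available operator for each shift independently would cost $385, but that ignores the shift limits.
An optimal schedule: Thu morning→Andersen, Thu afternoon→Costa+Varga, Thu evening→Larsen, Fri morning→Abara, Fri afternoon→Costa, Fri evening→Ueda, Sat morning→Abara, Sat afternoon→Andersen, Sat evening→Ueda, Sun morning→Costa.
Total: 60 + 55 + 65 + 75 + 20 + 55 + 35 + 20 + 60 + 35 + 55 = $535.

$535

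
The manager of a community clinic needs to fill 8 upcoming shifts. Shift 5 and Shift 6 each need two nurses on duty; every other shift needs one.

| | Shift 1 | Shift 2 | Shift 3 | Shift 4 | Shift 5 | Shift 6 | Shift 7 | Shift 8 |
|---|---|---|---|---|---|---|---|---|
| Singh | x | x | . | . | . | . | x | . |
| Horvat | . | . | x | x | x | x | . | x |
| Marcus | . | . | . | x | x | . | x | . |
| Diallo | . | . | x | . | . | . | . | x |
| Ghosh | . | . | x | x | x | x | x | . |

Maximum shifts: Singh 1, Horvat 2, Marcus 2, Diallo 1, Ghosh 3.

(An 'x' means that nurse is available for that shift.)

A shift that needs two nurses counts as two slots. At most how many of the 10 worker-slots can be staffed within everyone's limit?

9

Total capacity across all nurses is 1+2+2+1+3 = 9, and 10 slots are needed, so at most 9 can be filled.
An assignment achieving 9: Shift 1→Singh, Shift 3→Diallo, Shift 4→Marcus, Shift 5→Marcus+Ghosh, Shift 6→Horvat+Ghosh, Shift 7→Ghosh, Shift 8→Horvat.
Loads: Singh 1/1, Horvat 2/2, Marcus 2/2, Diallo 1/1, Ghosh 3/3.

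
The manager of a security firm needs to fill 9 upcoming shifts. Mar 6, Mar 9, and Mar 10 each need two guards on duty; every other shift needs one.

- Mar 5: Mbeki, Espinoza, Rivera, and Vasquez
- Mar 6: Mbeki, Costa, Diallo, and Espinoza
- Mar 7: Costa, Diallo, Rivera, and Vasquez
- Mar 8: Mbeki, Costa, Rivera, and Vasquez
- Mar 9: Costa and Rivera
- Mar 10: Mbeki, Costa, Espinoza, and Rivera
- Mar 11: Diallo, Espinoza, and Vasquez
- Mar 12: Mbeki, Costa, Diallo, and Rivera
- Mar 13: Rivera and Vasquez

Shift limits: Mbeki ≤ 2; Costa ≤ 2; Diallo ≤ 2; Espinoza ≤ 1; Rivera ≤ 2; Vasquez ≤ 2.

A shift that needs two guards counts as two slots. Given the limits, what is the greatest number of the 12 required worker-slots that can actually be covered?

11

Total capacity across all guards is 2+2+2+1+2+2 = 11, and 12 slots are needed, so at most 11 can be filled.
An assignment achieving 11: Mar 5→Mbeki, Mar 6→Mbeki+Costa, Mar 7→Vasquez, Mar 8→Vasquez, Mar 9→Costa+Rivera, Mar 10→Espinoza, Mar 11→Diallo, Mar 12→Diallo, Mar 13→Rivera.
Loads: Mbeki 2/2, Costa 2/2, Diallo 2/2, Espinoza 1/1, Rivera 2/2, Vasquez 2/2.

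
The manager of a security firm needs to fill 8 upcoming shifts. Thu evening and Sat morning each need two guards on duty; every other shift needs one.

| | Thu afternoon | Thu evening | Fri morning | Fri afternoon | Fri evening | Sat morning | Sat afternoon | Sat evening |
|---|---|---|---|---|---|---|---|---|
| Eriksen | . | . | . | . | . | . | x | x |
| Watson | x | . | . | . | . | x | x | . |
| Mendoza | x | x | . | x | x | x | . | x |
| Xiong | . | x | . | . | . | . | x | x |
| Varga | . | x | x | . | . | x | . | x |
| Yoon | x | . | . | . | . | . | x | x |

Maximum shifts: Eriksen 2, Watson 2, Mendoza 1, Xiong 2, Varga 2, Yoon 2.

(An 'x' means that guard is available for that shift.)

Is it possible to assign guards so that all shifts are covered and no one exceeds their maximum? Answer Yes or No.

Total capacity is 11 and 10 slots are needed, so capacity alone doesn't rule it out.
Shifts {Fri afternoon, Fri evening} need 2 worker-slots in total, but the guards available for any of those shifts (Mendoza) can supply at most 1 among them. So no valid schedule exists.

No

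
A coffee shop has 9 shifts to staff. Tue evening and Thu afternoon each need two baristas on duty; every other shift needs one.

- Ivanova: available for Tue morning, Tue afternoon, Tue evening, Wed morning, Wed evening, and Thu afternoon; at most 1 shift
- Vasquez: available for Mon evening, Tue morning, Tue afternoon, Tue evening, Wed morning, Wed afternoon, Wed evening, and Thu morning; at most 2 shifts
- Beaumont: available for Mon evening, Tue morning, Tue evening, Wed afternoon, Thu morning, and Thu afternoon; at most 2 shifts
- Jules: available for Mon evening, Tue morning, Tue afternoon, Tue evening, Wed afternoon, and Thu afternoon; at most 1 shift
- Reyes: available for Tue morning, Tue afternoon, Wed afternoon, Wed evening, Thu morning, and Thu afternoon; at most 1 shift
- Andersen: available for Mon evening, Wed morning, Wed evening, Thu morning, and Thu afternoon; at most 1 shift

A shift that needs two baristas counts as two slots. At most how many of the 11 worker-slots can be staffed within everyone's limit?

8

Total capacity across all baristas is 1+2+2+1+1+1 = 8, and 11 slots are needed, so at most 8 can be filled.
An assignment achieving 8: Mon evening→Vasquez, Tue afternoon→Vasquez, Tue evening→Beaumont+Jules, Wed morning→Ivanova, Wed afternoon→Beaumont, Wed evening→Reyes, Thu morning→Andersen.
Loads: Ivanova 1/1, Vasquez 2/2, Beaumont 2/2, Jules 1/1, Reyes 1/1, Andersen 1/1.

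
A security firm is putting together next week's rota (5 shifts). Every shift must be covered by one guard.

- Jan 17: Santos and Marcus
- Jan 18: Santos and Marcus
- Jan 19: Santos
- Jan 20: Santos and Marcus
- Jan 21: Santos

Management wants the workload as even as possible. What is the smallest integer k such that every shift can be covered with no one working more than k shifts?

3

With 2 guards and 5 worker-slots to fill, someone must work at least ⌈5/2⌉ = 3 shifts, so k ≥ 3.
k = 3 works: Jan 17→Santos, Jan 18→Marcus, Jan 19→Santos, Jan 20→Marcus, Jan 21→Santos.
Loads: Santos 3, Marcus 2 — all ≤ 3.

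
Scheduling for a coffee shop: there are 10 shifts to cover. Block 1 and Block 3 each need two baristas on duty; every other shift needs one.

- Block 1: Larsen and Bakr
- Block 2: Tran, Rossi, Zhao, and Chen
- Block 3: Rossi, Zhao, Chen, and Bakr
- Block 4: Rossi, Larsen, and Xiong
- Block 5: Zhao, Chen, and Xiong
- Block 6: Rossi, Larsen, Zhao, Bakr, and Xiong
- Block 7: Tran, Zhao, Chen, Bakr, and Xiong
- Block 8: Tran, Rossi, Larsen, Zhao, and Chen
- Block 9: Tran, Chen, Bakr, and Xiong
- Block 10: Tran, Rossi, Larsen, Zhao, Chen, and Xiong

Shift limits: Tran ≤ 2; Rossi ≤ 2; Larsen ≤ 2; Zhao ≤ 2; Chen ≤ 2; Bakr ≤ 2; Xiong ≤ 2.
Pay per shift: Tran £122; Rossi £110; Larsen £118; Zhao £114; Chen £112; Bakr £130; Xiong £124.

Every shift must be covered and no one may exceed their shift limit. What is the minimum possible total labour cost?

£1406

Block 1 can only be covered by Larsen and Bakr, so that assignment is forced.
Picking the cheapest available barista for each shift independently would cost £1356, but that ignores the shift limits.
An optimal schedule: Block 1→Larsen+Bakr, Block 2→Rossi, Block 3→Chen+Zhao, Block 4→Rossi, Block 5→Chen, Block 6→Zhao, Block 7→Tran, Block 8→Larsen, Block 9→Tran, Block 10→Xiong.
Total: 118 + 130 + 110 + 112 + 114 + 110 + 112 + 114 + 122 + 118 + 122 + 124 = £1406.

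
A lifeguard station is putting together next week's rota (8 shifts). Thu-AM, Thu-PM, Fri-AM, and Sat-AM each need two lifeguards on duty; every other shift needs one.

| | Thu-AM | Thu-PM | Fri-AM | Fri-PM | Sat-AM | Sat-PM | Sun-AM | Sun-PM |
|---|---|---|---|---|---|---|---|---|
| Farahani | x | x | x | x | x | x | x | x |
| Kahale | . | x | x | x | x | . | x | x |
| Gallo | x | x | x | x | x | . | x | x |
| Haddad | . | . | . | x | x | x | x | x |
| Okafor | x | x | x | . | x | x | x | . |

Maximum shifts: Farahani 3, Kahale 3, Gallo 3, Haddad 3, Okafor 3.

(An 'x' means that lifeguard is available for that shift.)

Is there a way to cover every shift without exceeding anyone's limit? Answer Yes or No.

Yes

One valid schedule: Thu-AM→Farahani+Gallo, Thu-PM→Kahale+Gallo, Fri-AM→Gallo+Okafor, Fri-PM→Farahani, Sat-AM→Haddad+Okafor, Sat-PM→Farahani, Sun-AM→Kahale, Sun-PM→Kahale.
Loads: Farahani 3/3, Kahale 3/3, Gallo 3/3, Haddad 1/3, Okafor 2/3 — all within limits.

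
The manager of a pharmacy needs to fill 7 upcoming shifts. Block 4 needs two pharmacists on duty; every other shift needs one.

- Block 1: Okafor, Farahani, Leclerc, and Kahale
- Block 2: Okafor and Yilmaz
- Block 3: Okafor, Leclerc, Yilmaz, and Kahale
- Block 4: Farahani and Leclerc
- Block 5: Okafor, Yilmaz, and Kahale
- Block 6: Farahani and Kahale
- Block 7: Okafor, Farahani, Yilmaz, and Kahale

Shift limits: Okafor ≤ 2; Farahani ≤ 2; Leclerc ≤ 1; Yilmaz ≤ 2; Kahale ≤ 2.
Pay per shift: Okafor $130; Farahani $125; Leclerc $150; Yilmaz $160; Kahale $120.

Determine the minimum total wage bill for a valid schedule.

$1060

Block 4 can only be covered by Farahani and Leclerc, so that assignment is forced.
Picking the cheapest available pharmacist for each shift independently would cost $1005, but that ignores the shift limits.
An optimal schedule: Block 1→Farahani, Block 2→Okafor, Block 3→Okafor, Block 4→Farahani+Leclerc, Block 5→Kahale, Block 6→Kahale, Block 7→Yilmaz.
Total: 125 + 130 + 130 + 125 + 150 + 120 + 120 + 160 = $1060.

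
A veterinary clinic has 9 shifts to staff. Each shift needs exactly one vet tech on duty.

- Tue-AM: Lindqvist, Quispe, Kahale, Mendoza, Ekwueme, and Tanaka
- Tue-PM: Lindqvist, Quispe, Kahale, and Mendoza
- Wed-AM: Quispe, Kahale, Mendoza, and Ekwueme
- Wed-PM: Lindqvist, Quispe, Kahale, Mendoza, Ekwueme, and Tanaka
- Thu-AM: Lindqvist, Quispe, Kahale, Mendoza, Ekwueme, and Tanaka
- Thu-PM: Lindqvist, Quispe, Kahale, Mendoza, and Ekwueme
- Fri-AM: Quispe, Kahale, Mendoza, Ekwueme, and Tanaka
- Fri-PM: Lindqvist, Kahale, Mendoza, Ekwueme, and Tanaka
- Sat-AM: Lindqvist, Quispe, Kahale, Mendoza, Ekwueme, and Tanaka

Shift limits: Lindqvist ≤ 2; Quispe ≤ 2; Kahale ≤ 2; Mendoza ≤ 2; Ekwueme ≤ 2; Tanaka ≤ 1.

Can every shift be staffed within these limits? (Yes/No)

Yes

One valid schedule: Tue-AM→Kahale, Tue-PM→Lindqvist, Wed-AM→Quispe, Wed-PM→Mendoza, Thu-AM→Mendoza, Thu-PM→Lindqvist, Fri-AM→Quispe, Fri-PM→Kahale, Sat-AM→Ekwueme.
Loads: Lindqvist 2/2, Quispe 2/2, Kahale 2/2, Mendoza 2/2, Ekwueme 1/2, Tanaka 0/1 — all within limits.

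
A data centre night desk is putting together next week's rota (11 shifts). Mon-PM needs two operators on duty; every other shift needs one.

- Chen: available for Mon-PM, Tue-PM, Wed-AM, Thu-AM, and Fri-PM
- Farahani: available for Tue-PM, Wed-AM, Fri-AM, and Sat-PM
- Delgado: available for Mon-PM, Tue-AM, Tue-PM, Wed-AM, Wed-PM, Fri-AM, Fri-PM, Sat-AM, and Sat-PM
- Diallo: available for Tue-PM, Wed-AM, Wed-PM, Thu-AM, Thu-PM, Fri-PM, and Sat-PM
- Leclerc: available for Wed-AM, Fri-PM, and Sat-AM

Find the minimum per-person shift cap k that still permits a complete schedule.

3

With 5 operators and 12 worker-slots to fill, someone must work at least ⌈12/5⌉ = 3 shifts, so k ≥ 3.
k = 3 works: Mon-PM→Chen+Delgado, Tue-AM→Delgado, Tue-PM→Chen, Wed-AM→Farahani, Wed-PM→Delgado, Thu-AM→Chen, Thu-PM→Diallo, Fri-AM→Farahani, Fri-PM→Diallo, Sat-AM→Leclerc, Sat-PM→Farahani.
Loads: Chen 3, Farahani 3, Delgado 3, Diallo 2, Leclerc 1 — all ≤ 3.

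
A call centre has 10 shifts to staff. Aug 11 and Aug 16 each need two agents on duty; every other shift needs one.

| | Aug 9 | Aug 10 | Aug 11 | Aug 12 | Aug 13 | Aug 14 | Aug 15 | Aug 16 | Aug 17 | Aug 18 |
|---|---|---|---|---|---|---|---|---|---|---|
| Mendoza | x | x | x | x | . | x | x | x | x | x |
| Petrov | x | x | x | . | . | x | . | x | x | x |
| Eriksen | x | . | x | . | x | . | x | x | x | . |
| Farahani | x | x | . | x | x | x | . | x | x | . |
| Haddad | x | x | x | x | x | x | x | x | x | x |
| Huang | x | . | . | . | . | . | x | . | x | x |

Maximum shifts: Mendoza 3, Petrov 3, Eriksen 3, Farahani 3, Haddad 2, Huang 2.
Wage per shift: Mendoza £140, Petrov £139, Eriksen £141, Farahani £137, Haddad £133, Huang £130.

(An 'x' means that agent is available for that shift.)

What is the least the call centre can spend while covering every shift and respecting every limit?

Picking the cheapest available agent for each shift independently would cost £1594, but that ignores the shift limits.
An optimal schedule: Aug 9→Farahani, Aug 10→Farahani, Aug 11→Petrov+Mendoza, Aug 12→Haddad, Aug 13→Haddad, Aug 14→Farahani, Aug 15→Huang, Aug 16→Petrov+Mendoza, Aug 17→Petrov, Aug 18→Huang.
Total: 137 + 137 + 139 + 140 + 133 + 133 + 137 + 130 + 139 + 140 + 139 + 130 = £1634.

£1634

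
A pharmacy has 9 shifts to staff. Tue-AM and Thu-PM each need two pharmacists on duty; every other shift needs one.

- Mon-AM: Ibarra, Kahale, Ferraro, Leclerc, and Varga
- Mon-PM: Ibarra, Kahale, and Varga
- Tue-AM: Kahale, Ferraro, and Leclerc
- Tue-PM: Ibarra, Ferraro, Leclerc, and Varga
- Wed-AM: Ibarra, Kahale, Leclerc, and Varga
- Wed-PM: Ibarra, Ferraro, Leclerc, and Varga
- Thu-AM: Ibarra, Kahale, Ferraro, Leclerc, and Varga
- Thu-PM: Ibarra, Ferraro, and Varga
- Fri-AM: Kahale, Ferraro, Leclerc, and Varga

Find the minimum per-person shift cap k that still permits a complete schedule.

3

With 5 pharmacists and 11 worker-slots to fill, someone must work at least ⌈11/5⌉ = 3 shifts, so k ≥ 3.
k = 3 works: Mon-AM→Leclerc, Mon-PM→Ibarra, Tue-AM→Kahale+Ferraro, Tue-PM→Ibarra, Wed-AM→Kahale, Wed-PM→Ferraro, Thu-AM→Leclerc, Thu-PM→Ibarra+Ferraro, Fri-AM→Kahale.
Loads: Ibarra 3, Kahale 3, Ferraro 3, Leclerc 2, Varga 0 — all ≤ 3.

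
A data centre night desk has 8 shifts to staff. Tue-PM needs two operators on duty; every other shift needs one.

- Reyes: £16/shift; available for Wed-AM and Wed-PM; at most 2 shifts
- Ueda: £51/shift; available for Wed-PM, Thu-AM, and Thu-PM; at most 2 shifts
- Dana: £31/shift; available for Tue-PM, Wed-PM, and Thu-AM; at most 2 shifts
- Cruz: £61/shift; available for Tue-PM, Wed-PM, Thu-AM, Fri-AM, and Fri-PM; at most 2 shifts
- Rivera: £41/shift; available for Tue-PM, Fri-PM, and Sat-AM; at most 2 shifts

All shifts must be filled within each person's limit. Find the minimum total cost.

Wed-AM can only be covered by Reyes, so that assignment is forced.
Thu-PM can only be covered by Ueda, so that assignment is forced.
Fri-AM can only be covered by Cruz, so that assignment is forced.
Picking the cheapest available operator for each shift independently would cost £329, but that ignores the shift limits.
An optimal schedule: Tue-PM→Dana+Cruz, Wed-AM→Reyes, Wed-PM→Reyes, Thu-AM→Dana, Thu-PM→Ueda, Fri-AM→Cruz, Fri-PM→Rivera, Sat-AM→Rivera.
Total: 31 + 61 + 16 + 16 + 31 + 51 + 61 + 41 + 41 = £349.

£349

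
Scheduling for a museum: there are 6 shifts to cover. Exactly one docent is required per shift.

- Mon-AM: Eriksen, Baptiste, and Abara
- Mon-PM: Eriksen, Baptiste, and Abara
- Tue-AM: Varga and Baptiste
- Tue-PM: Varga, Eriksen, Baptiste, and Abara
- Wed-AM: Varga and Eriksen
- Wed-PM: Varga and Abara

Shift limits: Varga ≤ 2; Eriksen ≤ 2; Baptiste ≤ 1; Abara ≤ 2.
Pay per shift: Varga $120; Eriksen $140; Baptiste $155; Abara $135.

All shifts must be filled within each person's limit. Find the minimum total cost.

Picking the cheapest available docent for each shift independently would cost $750, but that ignores the shift limits.
An optimal schedule: Mon-AM→Abara, Mon-PM→Eriksen, Tue-AM→Varga, Tue-PM→Eriksen, Wed-AM→Varga, Wed-PM→Abara.
Total: 135 + 140 + 120 + 140 + 120 + 135 = $790.

$790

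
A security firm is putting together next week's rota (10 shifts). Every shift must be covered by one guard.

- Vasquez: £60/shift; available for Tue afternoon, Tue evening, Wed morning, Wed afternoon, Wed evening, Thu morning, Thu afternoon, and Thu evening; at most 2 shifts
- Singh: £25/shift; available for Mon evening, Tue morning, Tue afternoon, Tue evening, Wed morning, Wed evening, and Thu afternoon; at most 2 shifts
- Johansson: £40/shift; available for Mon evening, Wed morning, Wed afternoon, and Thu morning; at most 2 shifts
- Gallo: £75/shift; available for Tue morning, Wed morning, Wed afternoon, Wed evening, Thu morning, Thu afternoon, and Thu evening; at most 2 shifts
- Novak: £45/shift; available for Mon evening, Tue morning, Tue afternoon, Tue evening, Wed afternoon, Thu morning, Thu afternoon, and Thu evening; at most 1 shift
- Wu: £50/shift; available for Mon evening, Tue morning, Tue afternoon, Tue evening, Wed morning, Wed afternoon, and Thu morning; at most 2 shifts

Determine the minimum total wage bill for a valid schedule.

£470

Picking the cheapest available guard for each shift independently would cost £300, but that ignores the shift limits.
An optimal schedule: Mon evening→Singh, Tue morning→Wu, Tue afternoon→Wu, Tue evening→Vasquez, Wed morning→Johansson, Wed afternoon→Johansson, Wed evening→Singh, Thu morning→Gallo, Thu afternoon→Vasquez, Thu evening→Novak.
Total: 25 + 50 + 50 + 60 + 40 + 40 + 25 + 75 + 60 + 45 = £470.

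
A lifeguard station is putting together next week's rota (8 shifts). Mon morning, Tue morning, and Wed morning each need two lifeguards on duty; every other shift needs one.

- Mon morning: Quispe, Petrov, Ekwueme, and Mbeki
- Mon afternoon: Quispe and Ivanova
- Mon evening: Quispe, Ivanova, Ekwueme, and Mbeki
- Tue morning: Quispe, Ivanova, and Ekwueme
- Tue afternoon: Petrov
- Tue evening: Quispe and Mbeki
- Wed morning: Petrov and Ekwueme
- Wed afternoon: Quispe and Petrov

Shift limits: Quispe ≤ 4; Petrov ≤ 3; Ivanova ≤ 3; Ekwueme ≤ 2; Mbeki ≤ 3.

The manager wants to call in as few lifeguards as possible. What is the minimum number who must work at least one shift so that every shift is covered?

4

11 slots to fill and no one can take more than 4, so at least ⌈11/4⌉ = 3 lifeguards are needed.
Any 3 lifeguards together have capacity at most 4+3+3 = 10 < 11 slots, so 3 can never suffice.
Quispe, Petrov, Ivanova, and Ekwueme alone can cover everything: Mon morning→Quispe+Petrov, Mon afternoon→Quispe, Mon evening→Ivanova, Tue morning→Ivanova+Ekwueme, Tue afternoon→Petrov, Tue evening→Quispe, Wed morning→Petrov+Ekwueme, Wed afternoon→Quispe.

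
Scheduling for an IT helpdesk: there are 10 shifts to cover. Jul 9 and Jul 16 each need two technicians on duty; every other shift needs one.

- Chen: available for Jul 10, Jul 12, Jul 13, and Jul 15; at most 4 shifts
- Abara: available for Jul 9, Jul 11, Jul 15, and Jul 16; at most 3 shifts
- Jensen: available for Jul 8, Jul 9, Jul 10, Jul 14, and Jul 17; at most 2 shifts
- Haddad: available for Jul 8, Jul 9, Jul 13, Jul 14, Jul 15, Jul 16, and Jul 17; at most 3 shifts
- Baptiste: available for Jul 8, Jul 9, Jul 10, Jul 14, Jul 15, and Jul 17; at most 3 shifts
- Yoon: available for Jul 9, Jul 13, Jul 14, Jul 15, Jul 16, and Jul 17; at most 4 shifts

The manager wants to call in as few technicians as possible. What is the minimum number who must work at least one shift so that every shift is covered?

4

12 slots to fill and no one can take more than 4, so at least ⌈12/4⌉ = 3 technicians are needed.
Any 3 technicians together have capacity at most 4+4+3 = 11 < 12 slots, so 3 can never suffice.
Chen, Abara, Jensen, and Haddad alone can cover everything: Jul 8→Jensen, Jul 9→Abara+Haddad, Jul 10→Chen, Jul 11→Abara, Jul 12→Chen, Jul 13→Chen, Jul 14→Jensen, Jul 15→Chen, Jul 16→Abara+Haddad, Jul 17→Haddad.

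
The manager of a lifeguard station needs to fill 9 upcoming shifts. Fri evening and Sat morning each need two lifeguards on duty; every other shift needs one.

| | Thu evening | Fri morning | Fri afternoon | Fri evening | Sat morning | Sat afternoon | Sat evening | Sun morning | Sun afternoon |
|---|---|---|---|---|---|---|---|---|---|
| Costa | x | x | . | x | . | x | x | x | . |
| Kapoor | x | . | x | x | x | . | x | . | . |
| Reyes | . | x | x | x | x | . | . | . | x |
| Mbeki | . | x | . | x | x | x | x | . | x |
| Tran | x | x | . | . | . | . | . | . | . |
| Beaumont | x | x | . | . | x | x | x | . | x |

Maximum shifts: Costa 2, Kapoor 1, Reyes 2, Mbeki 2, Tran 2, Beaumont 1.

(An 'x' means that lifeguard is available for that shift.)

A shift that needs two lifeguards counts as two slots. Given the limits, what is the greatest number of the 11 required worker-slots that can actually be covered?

Total capacity across all lifeguards is 2+1+2+2+2+1 = 10, and 11 slots are needed, so at most 10 can be filled.
An assignment achieving 10: Thu evening→Tran, Fri morning→Tran, Fri afternoon→Kapoor, Fri evening→Reyes+Mbeki, Sat morning→Mbeki+Beaumont, Sat afternoon→Costa, Sun morning→Costa, Sun afternoon→Reyes.
Loads: Costa 2/2, Kapoor 1/1, Reyes 2/2, Mbeki 2/2, Tran 2/2, Beaumont 1/1.

10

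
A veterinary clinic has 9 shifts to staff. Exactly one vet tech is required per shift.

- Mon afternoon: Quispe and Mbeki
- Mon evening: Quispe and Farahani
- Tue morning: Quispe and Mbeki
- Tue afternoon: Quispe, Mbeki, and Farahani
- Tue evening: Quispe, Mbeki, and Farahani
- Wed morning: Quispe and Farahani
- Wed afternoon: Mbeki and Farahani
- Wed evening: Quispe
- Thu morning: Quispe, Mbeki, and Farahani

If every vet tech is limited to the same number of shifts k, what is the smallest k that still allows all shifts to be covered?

3

With 3 vet techs and 9 worker-slots to fill, someone must work at least ⌈9/3⌉ = 3 shifts, so k ≥ 3.
k = 3 works: Mon afternoon→Quispe, Mon evening→Quispe, Tue morning→Mbeki, Tue afternoon→Mbeki, Tue evening→Farahani, Wed morning→Farahani, Wed afternoon→Mbeki, Wed evening→Quispe, Thu morning→Farahani.
Loads: Quispe 3, Mbeki 3, Farahani 3 — all ≤ 3.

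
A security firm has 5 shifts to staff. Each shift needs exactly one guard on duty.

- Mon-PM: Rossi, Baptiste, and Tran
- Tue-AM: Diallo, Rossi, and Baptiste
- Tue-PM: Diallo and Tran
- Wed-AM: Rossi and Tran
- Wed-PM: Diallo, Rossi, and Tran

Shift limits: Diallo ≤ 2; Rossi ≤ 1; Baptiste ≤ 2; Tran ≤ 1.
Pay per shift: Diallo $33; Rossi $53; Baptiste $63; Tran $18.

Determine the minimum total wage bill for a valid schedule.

$200

Picking the cheapest available guard for each shift independently would cost $105, but that ignores the shift limits.
An optimal schedule: Mon-PM→Baptiste, Tue-AM→Diallo, Tue-PM→Diallo, Wed-AM→Rossi, Wed-PM→Tran.
Total: 63 + 33 + 33 + 53 + 18 = $200.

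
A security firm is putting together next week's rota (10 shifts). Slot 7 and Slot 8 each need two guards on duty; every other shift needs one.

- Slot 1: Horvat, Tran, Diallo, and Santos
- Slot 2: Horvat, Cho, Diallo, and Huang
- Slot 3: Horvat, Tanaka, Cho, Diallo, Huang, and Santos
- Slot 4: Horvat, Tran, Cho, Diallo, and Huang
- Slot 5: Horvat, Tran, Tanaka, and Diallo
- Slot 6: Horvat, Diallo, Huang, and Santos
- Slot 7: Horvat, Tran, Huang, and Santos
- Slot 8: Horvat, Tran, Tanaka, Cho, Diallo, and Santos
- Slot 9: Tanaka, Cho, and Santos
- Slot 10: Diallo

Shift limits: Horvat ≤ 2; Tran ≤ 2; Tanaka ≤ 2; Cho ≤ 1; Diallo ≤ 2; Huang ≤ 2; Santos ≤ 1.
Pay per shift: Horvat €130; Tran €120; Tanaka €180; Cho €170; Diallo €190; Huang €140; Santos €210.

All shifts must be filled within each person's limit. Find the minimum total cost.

Slot 10 can only be covered by Diallo, so that assignment is forced.
Picking the cheapest available guard for each shift independently would cost €1610, but that ignores the shift limits.
An optimal schedule: Slot 1→Horvat, Slot 2→Horvat, Slot 3→Huang, Slot 4→Tran, Slot 5→Tran, Slot 6→Diallo, Slot 7→Huang+Santos, Slot 8→Tanaka+Cho, Slot 9→Tanaka, Slot 10→Diallo.
Total: 130 + 130 + 140 + 120 + 120 + 190 + 140 + 210 + 180 + 170 + 180 + 190 = €1900.

€1900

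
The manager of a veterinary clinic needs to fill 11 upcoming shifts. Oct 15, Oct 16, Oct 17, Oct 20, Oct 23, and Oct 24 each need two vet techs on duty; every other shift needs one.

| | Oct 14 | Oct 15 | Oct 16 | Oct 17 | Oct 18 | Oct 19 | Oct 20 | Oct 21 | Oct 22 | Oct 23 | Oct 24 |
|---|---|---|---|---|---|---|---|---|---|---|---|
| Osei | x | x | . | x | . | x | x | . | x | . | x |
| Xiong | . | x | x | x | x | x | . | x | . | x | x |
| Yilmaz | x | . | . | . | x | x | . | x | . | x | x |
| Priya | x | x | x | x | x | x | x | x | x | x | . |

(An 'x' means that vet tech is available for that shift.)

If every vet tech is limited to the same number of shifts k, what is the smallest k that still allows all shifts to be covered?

With 4 vet techs and 17 worker-slots to fill, someone must work at least ⌈17/4⌉ = 5 shifts, so k ≥ 5.
k = 5 works: Oct 14→Osei, Oct 15→Osei+Xiong, Oct 16→Xiong+Priya, Oct 17→Osei+Xiong, Oct 18→Xiong, Oct 19→Yilmaz, Oct 20→Osei+Priya, Oct 21→Yilmaz, Oct 22→Osei, Oct 23→Yilmaz+Priya, Oct 24→Xiong+Yilmaz.
Loads: Osei 5, Xiong 5, Yilmaz 4, Priya 3 — all ≤ 5.

5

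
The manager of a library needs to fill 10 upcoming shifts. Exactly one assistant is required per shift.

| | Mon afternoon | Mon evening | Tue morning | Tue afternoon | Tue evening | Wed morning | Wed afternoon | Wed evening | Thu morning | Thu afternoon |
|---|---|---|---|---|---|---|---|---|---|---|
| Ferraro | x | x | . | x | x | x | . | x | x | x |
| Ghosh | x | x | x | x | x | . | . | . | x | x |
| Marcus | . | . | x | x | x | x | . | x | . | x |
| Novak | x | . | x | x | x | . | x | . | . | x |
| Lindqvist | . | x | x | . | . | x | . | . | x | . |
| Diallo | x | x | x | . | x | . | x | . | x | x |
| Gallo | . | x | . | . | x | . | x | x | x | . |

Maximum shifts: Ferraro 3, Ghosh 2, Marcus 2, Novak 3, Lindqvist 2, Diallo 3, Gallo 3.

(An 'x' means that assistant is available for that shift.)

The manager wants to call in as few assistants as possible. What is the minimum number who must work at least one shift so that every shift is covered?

4

10 slots to fill and no one can take more than 3, so at least ⌈10/3⌉ = 4 assistants are needed.
Ferraro, Ghosh, Marcus, and Novak alone can cover everything: Mon afternoon→Ghosh, Mon evening→Ferraro, Tue morning→Marcus, Tue afternoon→Marcus, Tue evening→Novak, Wed morning→Ferraro, Wed afternoon→Novak, Wed evening→Ferraro, Thu morning→Ghosh, Thu afternoon→Novak.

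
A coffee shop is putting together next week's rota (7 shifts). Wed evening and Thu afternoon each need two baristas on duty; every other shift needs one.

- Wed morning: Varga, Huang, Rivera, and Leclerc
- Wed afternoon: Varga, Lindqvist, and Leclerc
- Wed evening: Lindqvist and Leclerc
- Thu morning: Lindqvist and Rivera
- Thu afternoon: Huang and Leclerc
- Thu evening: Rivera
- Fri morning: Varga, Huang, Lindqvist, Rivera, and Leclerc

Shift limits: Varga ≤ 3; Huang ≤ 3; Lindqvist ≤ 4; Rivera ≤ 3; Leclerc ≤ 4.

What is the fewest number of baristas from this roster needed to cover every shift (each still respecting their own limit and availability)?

4

9 slots to fill and no one can take more than 4, so at least ⌈9/4⌉ = 3 baristas are needed.
Shifts {Wed evening, Thu afternoon, Thu evening} need 5 slots, but among the baristas available for them (Huang, Lindqvist, Rivera, and Leclerc) any 3 together supply at most 4. So 3 baristas are not enough.
Huang, Lindqvist, Rivera, and Leclerc alone can cover everything: Wed morning→Huang, Wed afternoon→Lindqvist, Wed evening→Lindqvist+Leclerc, Thu morning→Lindqvist, Thu afternoon→Huang+Leclerc, Thu evening→Rivera, Fri morning→Huang.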